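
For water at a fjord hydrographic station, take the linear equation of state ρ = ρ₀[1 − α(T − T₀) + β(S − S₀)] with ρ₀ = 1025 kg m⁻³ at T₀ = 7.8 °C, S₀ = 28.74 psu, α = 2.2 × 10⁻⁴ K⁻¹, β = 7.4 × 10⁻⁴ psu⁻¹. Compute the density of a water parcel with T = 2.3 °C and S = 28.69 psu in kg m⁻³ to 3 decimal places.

1026.202 kg m⁻³

T − T₀ = -5.5 K, S − S₀ = -0.05 psu.
Bracket = 1 − α·(-5.5) + β·(-0.05) = 1 + (1.173 × 10⁻³) = 1.0011730.
ρ = 1025 × 1.0011730 = 1026.202 kg m⁻³.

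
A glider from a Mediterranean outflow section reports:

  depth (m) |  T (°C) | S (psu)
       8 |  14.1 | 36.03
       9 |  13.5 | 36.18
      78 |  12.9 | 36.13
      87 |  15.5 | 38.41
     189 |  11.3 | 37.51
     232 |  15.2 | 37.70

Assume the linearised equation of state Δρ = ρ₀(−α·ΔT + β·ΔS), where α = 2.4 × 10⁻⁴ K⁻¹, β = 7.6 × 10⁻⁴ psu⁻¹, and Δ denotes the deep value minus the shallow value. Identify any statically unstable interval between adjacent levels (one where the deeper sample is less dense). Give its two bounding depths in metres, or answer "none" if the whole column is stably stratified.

189–232 m

Evaluate Δρ/ρ₀ = −αΔT + βΔS across each adjacent pair:
  8–9 m: −αΔT+βΔS = −(2.4 × 10⁻⁴)(-0.6)+(7.6 × 10⁻⁴)(+0.15) = 2.6 × 10⁻⁴ → stable
  9–78 m: −αΔT+βΔS = −(2.4 × 10⁻⁴)(-0.6)+(7.6 × 10⁻⁴)(-0.05) = 1.1 × 10⁻⁴ → stable
  78–87 m: −αΔT+βΔS = −(2.4 × 10⁻⁴)(+2.6)+(7.6 × 10⁻⁴)(+2.28) = 1.1 × 10⁻³ → stable
  87–189 m: −αΔT+βΔS = −(2.4 × 10⁻⁴)(-4.2)+(7.6 × 10⁻⁴)(-0.90) = 3.2 × 10⁻⁴ → stable
  189–232 m: −αΔT+βΔS = −(2.4 × 10⁻⁴)(+3.9)+(7.6 × 10⁻⁴)(+0.19) = -7.9 × 10⁻⁴ → UNSTABLE
The 189–232 m interval has Δρ < 0: lighter water underlies denser water.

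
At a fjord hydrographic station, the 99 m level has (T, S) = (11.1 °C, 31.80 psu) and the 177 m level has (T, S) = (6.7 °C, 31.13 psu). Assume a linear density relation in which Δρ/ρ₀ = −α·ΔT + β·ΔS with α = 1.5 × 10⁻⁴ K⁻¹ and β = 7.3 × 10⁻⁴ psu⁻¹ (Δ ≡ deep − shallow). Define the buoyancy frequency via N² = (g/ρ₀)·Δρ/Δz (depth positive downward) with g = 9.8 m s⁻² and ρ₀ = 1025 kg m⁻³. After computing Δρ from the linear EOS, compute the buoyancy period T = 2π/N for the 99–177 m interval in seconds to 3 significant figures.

ΔT = -4.4 K, ΔS = -0.67 psu (deep − shallow).
Δρ/ρ₀ = −αΔT + βΔS = 6.60 × 10⁻⁴ − 4.891 × 10⁻⁴ = 1.709 × 10⁻⁴, so Δρ ≈ 0.1752 kg m⁻³.
N² = (g/ρ₀)·Δρ/Δz = g·(Δρ/ρ₀)/Δz = 9.8 × 1.709 × 10⁻⁴ / 78 = 2.1472 × 10⁻⁵ s⁻².
N = √(2.1472 × 10⁻⁵) = 4.6338 × 10⁻³ rad s⁻¹ → T = 2π/N = 1.3559 × 10³ s ≈ 1.36 × 10³ s.

1.36 × 10³ s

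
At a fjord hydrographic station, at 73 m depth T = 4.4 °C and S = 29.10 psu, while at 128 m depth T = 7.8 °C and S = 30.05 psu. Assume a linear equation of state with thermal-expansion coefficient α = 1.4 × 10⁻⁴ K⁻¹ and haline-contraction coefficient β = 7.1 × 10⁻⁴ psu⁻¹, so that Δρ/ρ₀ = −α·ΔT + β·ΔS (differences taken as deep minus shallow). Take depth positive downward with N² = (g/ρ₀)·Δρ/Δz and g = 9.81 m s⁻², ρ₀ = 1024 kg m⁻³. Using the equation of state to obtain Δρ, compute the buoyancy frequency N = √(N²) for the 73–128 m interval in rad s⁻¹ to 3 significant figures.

5.95 × 10⁻³ rad s⁻¹

ΔT = +3.4 K, ΔS = +0.95 psu (deep − shallow).
Δρ/ρ₀ = −αΔT + βΔS = -4.76 × 10⁻⁴ + 6.745 × 10⁻⁴ = 1.985 × 10⁻⁴, so Δρ ≈ 0.2033 kg m⁻³.
N² = (g/ρ₀)·Δρ/Δz = g·(Δρ/ρ₀)/Δz = 9.81 × 1.985 × 10⁻⁴ / 55 = 3.5405 × 10⁻⁵ s⁻².
N = √(3.5405 × 10⁻⁵) = 5.9502 × 10⁻³ rad s⁻¹ ≈ 5.95 × 10⁻³ rad s⁻¹.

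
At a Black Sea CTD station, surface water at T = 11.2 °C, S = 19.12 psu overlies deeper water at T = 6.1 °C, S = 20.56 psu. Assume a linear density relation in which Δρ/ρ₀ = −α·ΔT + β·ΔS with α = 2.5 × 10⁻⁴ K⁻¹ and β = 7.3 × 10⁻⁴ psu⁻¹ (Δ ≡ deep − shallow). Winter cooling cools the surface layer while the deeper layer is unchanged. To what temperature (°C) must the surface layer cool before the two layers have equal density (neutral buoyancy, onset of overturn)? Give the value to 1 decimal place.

1.9 °C

Neutral buoyancy requires Δρ = 0, i.e. −α(T_deep − T_surf′) + β(S_deep − S_surf) = 0.
T_surf′ = T_deep − (β/α)·ΔS = 6.1 − (7.3 × 10⁻⁴/2.5 × 10⁻⁴)·(+1.44) = 1.895 °C.
Cooling required: 11.2 − (1.895) = 9.305 °C.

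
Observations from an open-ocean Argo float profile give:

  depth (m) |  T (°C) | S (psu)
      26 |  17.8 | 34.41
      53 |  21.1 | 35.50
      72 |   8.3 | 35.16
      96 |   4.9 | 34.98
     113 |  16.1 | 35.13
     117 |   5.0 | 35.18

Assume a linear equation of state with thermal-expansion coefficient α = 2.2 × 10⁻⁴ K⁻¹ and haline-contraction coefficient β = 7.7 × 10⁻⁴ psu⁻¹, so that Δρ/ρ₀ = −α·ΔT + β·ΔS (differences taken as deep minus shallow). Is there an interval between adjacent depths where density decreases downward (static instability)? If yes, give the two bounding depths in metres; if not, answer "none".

96–113 m

Evaluate Δρ/ρ₀ = −αΔT + βΔS across each adjacent pair:
  26–53 m: −αΔT+βΔS = −(2.2 × 10⁻⁴)(+3.3)+(7.7 × 10⁻⁴)(+1.09) = 1.1 × 10⁻⁴ → stable
  53–72 m: −αΔT+βΔS = −(2.2 × 10⁻⁴)(-12.8)+(7.7 × 10⁻⁴)(-0.34) = 2.6 × 10⁻³ → stable
  72–96 m: −αΔT+βΔS = −(2.2 × 10⁻⁴)(-3.4)+(7.7 × 10⁻⁴)(-0.18) = 6.1 × 10⁻⁴ → stable
  96–113 m: −αΔT+βΔS = −(2.2 × 10⁻⁴)(+11.2)+(7.7 × 10⁻⁴)(+0.15) = -2.3 × 10⁻³ → UNSTABLE
  113–117 m: −αΔT+βΔS = −(2.2 × 10⁻⁴)(-11.1)+(7.7 × 10⁻⁴)(+0.05) = 2.5 × 10⁻³ → stable
The 96–113 m interval has Δρ < 0: lighter water underlies denser water.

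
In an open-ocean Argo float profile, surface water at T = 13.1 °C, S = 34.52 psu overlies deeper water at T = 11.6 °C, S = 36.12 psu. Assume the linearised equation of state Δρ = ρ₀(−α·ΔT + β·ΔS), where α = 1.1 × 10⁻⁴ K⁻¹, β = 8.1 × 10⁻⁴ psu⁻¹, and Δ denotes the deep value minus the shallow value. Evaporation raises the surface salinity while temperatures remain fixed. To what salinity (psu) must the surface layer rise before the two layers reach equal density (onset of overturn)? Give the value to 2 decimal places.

Neutral buoyancy requires −α(T_deep − T_surf) + β(S_deep − S_surf′) = 0.
S_surf′ = S_deep − (α/β)·ΔT = 36.12 − (1.1 × 10⁻⁴/8.1 × 10⁻⁴)·(-1.5) = 36.3237 psu.
Increase required: 36.3237 − 34.52 = 1.8037 psu.

36.32 psu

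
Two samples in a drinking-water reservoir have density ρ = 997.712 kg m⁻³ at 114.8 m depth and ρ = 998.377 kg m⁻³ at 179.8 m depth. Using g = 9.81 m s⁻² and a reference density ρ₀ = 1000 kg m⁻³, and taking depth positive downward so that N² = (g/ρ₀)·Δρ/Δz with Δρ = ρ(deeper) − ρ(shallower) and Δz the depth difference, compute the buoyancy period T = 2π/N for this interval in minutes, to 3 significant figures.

Δρ = 998.377 − 997.712 = 0.665 kg m⁻³ over Δz = 179.8 − 114.8 = 65 m.
N² = (9.81/1000) × (0.665/65) = 1.0036 × 10⁻⁴ s⁻².
N = √(1.0036 × 10⁻⁴) = 0.010018 rad s⁻¹, so T = 2π/N = 627.19 s = 10.453 min ≈ 10.5 min.

10.5 min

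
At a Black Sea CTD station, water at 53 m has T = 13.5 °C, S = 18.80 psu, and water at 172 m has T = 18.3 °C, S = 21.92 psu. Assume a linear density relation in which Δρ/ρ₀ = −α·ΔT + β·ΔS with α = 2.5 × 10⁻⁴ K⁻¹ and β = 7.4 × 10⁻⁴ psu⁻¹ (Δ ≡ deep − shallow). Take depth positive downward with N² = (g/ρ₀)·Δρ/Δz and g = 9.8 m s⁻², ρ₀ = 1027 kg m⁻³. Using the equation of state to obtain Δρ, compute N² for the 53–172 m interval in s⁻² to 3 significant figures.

9.13 × 10⁻⁵ s⁻²

ΔT = +4.8 K, ΔS = +3.12 psu (deep − shallow).
Δρ/ρ₀ = −αΔT + βΔS = -1.20 × 10⁻³ + 2.3088 × 10⁻³ = 1.1088 × 10⁻³, so Δρ ≈ 1.139 kg m⁻³.
N² = (g/ρ₀)·Δρ/Δz = g·(Δρ/ρ₀)/Δz = 9.8 × 1.1088 × 10⁻³ / 119 = 9.1313 × 10⁻⁵ s⁻² ≈ 9.13 × 10⁻⁵ s⁻².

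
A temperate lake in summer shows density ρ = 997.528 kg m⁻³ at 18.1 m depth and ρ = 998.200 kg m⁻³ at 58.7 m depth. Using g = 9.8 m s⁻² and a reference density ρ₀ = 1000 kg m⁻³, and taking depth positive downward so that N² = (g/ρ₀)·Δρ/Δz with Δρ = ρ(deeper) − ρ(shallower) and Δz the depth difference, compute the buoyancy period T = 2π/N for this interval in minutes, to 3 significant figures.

Δρ = 998.200 − 997.528 = 0.672 kg m⁻³ over Δz = 58.7 − 18.1 = 40.6 m.
N² = (9.8/1000) × (0.672/40.6) = 1.6221 × 10⁻⁴ s⁻².
N = √(1.6221 × 10⁻⁴) = 0.012736 rad s⁻¹, so T = 2π/N = 493.34 s = 8.2223 min ≈ 8.22 min.

8.22 min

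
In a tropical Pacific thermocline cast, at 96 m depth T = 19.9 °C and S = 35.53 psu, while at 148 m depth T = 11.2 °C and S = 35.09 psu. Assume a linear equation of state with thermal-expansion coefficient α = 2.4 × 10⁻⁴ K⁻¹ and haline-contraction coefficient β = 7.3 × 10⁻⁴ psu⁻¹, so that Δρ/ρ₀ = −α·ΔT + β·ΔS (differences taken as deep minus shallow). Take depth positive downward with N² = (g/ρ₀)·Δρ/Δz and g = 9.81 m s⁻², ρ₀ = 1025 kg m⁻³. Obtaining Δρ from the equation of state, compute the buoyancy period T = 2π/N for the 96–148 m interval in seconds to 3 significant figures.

ΔT = -8.7 K, ΔS = -0.44 psu (deep − shallow).
Δρ/ρ₀ = −αΔT + βΔS = 2.088 × 10⁻³ − 3.212 × 10⁻⁴ = 1.7668 × 10⁻³, so Δρ ≈ 1.811 kg m⁻³.
N² = (g/ρ₀)·Δρ/Δz = g·(Δρ/ρ₀)/Δz = 9.81 × 1.7668 × 10⁻³ / 52 = 3.3331 × 10⁻⁴ s⁻².
N = √(3.3331 × 10⁻⁴) = 0.018257 rad s⁻¹ → T = 2π/N = 344.15 s ≈ 344 s.

344 s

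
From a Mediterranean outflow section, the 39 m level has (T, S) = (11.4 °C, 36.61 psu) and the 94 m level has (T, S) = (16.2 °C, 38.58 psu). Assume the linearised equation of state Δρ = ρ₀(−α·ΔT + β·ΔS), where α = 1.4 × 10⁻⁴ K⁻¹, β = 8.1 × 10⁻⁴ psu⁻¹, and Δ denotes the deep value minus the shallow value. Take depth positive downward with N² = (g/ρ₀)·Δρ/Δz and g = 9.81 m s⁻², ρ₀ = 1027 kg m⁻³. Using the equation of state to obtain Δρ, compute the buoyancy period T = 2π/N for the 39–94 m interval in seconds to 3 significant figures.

490 s

ΔT = +4.8 K, ΔS = +1.97 psu (deep − shallow).
Δρ/ρ₀ = −αΔT + βΔS = -6.72 × 10⁻⁴ + 1.5957 × 10⁻³ = 9.237 × 10⁻⁴, so Δρ ≈ 0.9486 kg m⁻³.
N² = (g/ρ₀)·Δρ/Δz = g·(Δρ/ρ₀)/Δz = 9.81 × 9.237 × 10⁻⁴ / 55 = 1.6475 × 10⁻⁴ s⁻².
N = √(1.6475 × 10⁻⁴) = 0.012835 rad s⁻¹ → T = 2π/N = 489.54 s ≈ 490 s.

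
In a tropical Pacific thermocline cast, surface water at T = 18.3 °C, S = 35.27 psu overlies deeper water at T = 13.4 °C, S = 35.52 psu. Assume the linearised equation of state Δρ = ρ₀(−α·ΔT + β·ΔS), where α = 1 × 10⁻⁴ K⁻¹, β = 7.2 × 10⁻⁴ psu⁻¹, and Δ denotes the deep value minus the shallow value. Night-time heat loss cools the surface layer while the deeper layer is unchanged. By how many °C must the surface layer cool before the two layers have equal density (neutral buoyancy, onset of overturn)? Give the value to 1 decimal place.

Neutral buoyancy requires Δρ = 0, i.e. −α(T_deep − T_surf′) + β(S_deep − S_surf) = 0.
T_surf′ = T_deep − (β/α)·ΔS = 13.4 − (7.2 × 10⁻⁴/1 × 10⁻⁴)·(+0.25) = 11.600 °C.
Cooling required: 18.3 − (11.600) = 6.700 °C.

6.7 °C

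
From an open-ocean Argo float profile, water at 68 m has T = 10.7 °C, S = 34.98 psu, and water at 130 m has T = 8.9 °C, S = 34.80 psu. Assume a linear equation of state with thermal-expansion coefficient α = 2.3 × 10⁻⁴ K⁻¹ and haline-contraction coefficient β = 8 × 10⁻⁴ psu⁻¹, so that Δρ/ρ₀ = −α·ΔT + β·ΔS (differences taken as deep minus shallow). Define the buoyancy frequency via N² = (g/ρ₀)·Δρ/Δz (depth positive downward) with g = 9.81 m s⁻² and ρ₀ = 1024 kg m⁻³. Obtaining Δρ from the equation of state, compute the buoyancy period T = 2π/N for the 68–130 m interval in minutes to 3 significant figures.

ΔT = -1.8 K, ΔS = -0.18 psu (deep − shallow).
Δρ/ρ₀ = −αΔT + βΔS = 4.14 × 10⁻⁴ − 1.44 × 10⁻⁴ = 2.70 × 10⁻⁴, so Δρ ≈ 0.2765 kg m⁻³.
N² = (g/ρ₀)·Δρ/Δz = g·(Δρ/ρ₀)/Δz = 9.81 × 2.70 × 10⁻⁴ / 62 = 4.2721 × 10⁻⁵ s⁻².
N = √(4.2721 × 10⁻⁵) = 6.5361 × 10⁻³ rad s⁻¹ → T = 2π/N = 961.30 s = 16.022 min ≈ 16.0 min.

16.0 min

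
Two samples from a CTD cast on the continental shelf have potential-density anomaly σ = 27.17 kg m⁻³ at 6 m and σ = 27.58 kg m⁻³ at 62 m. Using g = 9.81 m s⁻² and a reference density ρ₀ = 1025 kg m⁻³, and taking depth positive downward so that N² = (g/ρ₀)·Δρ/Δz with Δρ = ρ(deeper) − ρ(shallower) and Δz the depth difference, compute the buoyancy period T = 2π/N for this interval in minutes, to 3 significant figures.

12.5 min

Δρ = 1027.58 − 1027.17 = 0.41 kg m⁻³ over Δz = 62 − 6 = 56 m.
N² = (9.81/1025) × (0.41/56) = 7.0071 × 10⁻⁵ s⁻².
N = √(7.0071 × 10⁻⁵) = 8.3708 × 10⁻³ rad s⁻¹, so T = 2π/N = 750.61 s = 12.510 min ≈ 12.5 min.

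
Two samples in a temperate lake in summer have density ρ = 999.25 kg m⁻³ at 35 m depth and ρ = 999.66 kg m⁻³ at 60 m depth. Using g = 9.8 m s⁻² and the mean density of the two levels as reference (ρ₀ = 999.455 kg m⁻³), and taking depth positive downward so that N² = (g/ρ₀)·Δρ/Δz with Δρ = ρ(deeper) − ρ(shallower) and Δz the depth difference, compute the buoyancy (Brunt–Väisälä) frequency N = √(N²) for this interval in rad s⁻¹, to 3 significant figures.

Δρ = 999.66 − 999.25 = 0.41 kg m⁻³ over Δz = 60 − 35 = 25 m.
N² = (9.8/999.455) × (0.41/25) = 1.6081 × 10⁻⁴ s⁻².
N = √(1.6081 × 10⁻⁴) = 0.012681 rad s⁻¹ ≈ 0.0127 rad s⁻¹.

0.0127 rad s⁻¹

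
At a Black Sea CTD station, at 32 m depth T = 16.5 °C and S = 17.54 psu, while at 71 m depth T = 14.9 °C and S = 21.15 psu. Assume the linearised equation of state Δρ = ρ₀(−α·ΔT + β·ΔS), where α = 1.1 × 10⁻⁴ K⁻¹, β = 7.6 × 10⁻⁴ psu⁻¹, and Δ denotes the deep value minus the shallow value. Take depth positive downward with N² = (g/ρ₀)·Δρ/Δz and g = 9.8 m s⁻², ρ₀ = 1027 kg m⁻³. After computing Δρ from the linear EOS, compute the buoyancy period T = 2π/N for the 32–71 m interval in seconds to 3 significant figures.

232 s

ΔT = -1.6 K, ΔS = +3.61 psu (deep − shallow).
Δρ/ρ₀ = −αΔT + βΔS = 1.76 × 10⁻⁴ + 2.7436 × 10⁻³ = 2.9196 × 10⁻³, so Δρ ≈ 2.998 kg m⁻³.
N² = (g/ρ₀)·Δρ/Δz = g·(Δρ/ρ₀)/Δz = 9.8 × 2.9196 × 10⁻³ / 39 = 7.3364 × 10⁻⁴ s⁻².
N = √(7.3364 × 10⁻⁴) = 0.027086 rad s⁻¹ → T = 2π/N = 231.97 s ≈ 232 s.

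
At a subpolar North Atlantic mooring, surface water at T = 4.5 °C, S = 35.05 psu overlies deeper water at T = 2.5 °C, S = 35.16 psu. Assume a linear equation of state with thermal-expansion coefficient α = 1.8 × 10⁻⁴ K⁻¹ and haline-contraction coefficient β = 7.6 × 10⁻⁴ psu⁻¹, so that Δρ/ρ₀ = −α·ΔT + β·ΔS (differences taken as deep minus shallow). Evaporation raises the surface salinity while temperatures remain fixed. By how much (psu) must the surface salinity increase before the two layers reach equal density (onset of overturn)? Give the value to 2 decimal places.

Neutral buoyancy requires −α(T_deep − T_surf) + β(S_deep − S_surf′) = 0.
S_surf′ = S_deep − (α/β)·ΔT = 35.16 − (1.8 × 10⁻⁴/7.6 × 10⁻⁴)·(-2.0) = 35.6337 psu.
Increase required: 35.6337 − 35.05 = 0.5837 psu.

0.58 psu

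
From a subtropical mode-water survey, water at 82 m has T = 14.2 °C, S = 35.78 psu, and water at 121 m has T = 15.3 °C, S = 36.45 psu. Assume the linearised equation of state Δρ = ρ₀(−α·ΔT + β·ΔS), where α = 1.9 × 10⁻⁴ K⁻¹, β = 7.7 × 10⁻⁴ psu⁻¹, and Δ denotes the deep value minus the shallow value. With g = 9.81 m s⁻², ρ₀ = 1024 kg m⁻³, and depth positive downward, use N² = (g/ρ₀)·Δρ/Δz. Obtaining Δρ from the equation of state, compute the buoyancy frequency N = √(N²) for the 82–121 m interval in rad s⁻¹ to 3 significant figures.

8.79 × 10⁻³ rad s⁻¹

ΔT = +1.1 K, ΔS = +0.67 psu (deep − shallow).
Δρ/ρ₀ = −αΔT + βΔS = -2.09 × 10⁻⁴ + 5.159 × 10⁻⁴ = 3.069 × 10⁻⁴, so Δρ ≈ 0.3143 kg m⁻³.
N² = (g/ρ₀)·Δρ/Δz = g·(Δρ/ρ₀)/Δz = 9.81 × 3.069 × 10⁻⁴ / 39 = 7.7197 × 10⁻⁵ s⁻².
N = √(7.7197 × 10⁻⁵) = 8.7862 × 10⁻³ rad s⁻¹ ≈ 8.79 × 10⁻³ rad s⁻¹.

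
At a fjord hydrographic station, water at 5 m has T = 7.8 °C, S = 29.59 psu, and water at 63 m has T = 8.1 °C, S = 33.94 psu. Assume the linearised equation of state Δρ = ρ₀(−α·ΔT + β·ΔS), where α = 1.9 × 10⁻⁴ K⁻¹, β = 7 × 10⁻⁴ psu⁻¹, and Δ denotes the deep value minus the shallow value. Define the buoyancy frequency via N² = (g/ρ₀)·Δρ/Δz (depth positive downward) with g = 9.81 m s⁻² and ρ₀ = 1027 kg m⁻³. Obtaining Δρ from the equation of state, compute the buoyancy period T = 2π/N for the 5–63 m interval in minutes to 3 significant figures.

ΔT = +0.3 K, ΔS = +4.35 psu (deep − shallow).
Δρ/ρ₀ = −αΔT + βΔS = -5.70 × 10⁻⁵ + 3.045 × 10⁻³ = 2.988 × 10⁻³, so Δρ ≈ 3.069 kg m⁻³.
N² = (g/ρ₀)·Δρ/Δz = g·(Δρ/ρ₀)/Δz = 9.81 × 2.988 × 10⁻³ / 58 = 5.0538 × 10⁻⁴ s⁻².
N = √(5.0538 × 10⁻⁴) = 0.022481 rad s⁻¹ → T = 2π/N = 279.49 s = 4.6582 min ≈ 4.66 min.

4.66 min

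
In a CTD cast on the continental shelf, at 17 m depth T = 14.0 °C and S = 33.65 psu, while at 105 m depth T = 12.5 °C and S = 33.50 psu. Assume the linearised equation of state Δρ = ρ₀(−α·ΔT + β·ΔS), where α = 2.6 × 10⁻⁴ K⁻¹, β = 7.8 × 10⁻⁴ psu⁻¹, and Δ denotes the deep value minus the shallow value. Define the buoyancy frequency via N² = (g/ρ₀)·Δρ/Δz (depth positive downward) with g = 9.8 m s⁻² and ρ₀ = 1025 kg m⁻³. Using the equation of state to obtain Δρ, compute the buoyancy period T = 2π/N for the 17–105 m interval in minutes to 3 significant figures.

ΔT = -1.5 K, ΔS = -0.15 psu (deep − shallow).
Δρ/ρ₀ = −αΔT + βΔS = 3.90 × 10⁻⁴ − 1.17 × 10⁻⁴ = 2.73 × 10⁻⁴, so Δρ ≈ 0.2798 kg m⁻³.
N² = (g/ρ₀)·Δρ/Δz = g·(Δρ/ρ₀)/Δz = 9.8 × 2.73 × 10⁻⁴ / 88 = 3.0402 × 10⁻⁵ s⁻².
N = √(3.0402 × 10⁻⁵) = 5.5138 × 10⁻³ rad s⁻¹ → T = 2π/N = 1.1395 × 10³ s = 18.992 min ≈ 19.0 min.

19.0 min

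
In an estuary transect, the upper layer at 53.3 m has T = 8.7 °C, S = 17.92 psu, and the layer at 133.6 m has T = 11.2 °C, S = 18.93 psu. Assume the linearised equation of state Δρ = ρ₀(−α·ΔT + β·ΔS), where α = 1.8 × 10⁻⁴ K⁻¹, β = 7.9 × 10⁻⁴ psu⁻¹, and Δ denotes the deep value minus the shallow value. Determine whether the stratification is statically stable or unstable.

stable

ΔT = 11.2 − 8.7 = +2.5 K and ΔS = 18.93 − 17.92 = +1.01 psu (deep − shallow).
−αΔT = -4.50 × 10⁻⁴; βΔS = 7.979 × 10⁻⁴; sum Δρ/ρ₀ = 3.479 × 10⁻⁴.
Δρ/ρ₀ > 0, so Δρ > 0: deeper water is denser → statically stable.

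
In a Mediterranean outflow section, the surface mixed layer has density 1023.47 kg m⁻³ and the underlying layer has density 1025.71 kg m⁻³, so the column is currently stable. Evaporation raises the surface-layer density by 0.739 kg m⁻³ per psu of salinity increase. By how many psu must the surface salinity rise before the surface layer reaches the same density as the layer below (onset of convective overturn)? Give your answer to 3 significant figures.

3.03 psu

Density deficit of the surface layer: 1025.71 − 1023.47 = 2.24 kg m⁻³.
Required change = 2.24 / 0.739 = 3.03 psu.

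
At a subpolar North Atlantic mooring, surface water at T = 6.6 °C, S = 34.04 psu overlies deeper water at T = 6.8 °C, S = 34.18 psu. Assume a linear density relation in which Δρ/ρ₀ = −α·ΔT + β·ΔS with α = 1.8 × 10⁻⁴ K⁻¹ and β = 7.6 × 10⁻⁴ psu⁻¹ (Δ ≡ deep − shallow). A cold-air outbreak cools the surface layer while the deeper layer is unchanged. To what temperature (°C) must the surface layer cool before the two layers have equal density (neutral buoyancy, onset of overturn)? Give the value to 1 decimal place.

6.2 °C

Neutral buoyancy requires Δρ = 0, i.e. −α(T_deep − T_surf′) + β(S_deep − S_surf) = 0.
T_surf′ = T_deep − (β/α)·ΔS = 6.8 − (7.6 × 10⁻⁴/1.8 × 10⁻⁴)·(+0.14) = 6.209 °C.
Cooling required: 6.6 − (6.209) = 0.391 °C.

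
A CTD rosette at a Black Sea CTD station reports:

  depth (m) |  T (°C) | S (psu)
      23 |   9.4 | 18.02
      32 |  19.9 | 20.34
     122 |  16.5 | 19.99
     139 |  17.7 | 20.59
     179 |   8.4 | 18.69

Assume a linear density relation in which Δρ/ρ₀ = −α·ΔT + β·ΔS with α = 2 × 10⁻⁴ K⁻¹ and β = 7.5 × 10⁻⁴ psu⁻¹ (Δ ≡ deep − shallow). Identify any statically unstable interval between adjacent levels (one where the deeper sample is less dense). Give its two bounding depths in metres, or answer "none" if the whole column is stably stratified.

23–32 m

Evaluate Δρ/ρ₀ = −αΔT + βΔS across each adjacent pair:
  23–32 m: −αΔT+βΔS = −(2 × 10⁻⁴)(+10.5)+(7.5 × 10⁻⁴)(+2.32) = -3.6 × 10⁻⁴ → UNSTABLE
  32–122 m: −αΔT+βΔS = −(2 × 10⁻⁴)(-3.4)+(7.5 × 10⁻⁴)(-0.35) = 4.2 × 10⁻⁴ → stable
  122–139 m: −αΔT+βΔS = −(2 × 10⁻⁴)(+1.2)+(7.5 × 10⁻⁴)(+0.60) = 2.1 × 10⁻⁴ → stable
  139–179 m: −αΔT+βΔS = −(2 × 10⁻⁴)(-9.3)+(7.5 × 10⁻⁴)(-1.90) = 4.4 × 10⁻⁴ → stable
The 23–32 m interval has Δρ < 0: lighter water underlies denser water.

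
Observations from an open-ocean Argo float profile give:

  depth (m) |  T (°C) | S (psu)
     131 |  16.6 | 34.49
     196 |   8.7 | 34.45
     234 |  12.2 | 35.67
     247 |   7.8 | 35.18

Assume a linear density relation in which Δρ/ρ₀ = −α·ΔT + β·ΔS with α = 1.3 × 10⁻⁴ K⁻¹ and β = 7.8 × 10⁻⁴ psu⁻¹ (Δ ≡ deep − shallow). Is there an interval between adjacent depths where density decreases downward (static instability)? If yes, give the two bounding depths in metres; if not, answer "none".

none

Evaluate Δρ/ρ₀ = −αΔT + βΔS across each adjacent pair:
  131–196 m: −αΔT+βΔS = −(1.3 × 10⁻⁴)(-7.9)+(7.8 × 10⁻⁴)(-0.04) = 1.0 × 10⁻³ → stable
  196–234 m: −αΔT+βΔS = −(1.3 × 10⁻⁴)(+3.5)+(7.8 × 10⁻⁴)(+1.22) = 5.0 × 10⁻⁴ → stable
  234–247 m: −αΔT+βΔS = −(1.3 × 10⁻⁴)(-4.4)+(7.8 × 10⁻⁴)(-0.49) = 1.9 × 10⁻⁴ → stable
Every interval has Δρ > 0: the column is stably stratified throughout.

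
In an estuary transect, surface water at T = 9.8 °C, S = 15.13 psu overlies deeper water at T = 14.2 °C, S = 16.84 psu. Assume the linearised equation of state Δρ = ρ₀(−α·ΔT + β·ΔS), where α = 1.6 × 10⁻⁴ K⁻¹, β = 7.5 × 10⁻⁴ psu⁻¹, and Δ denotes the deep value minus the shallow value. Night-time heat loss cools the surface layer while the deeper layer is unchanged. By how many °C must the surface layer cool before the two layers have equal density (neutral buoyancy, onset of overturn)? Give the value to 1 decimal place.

Neutral buoyancy requires Δρ = 0, i.e. −α(T_deep − T_surf′) + β(S_deep − S_surf) = 0.
T_surf′ = T_deep − (β/α)·ΔS = 14.2 − (7.5 × 10⁻⁴/1.6 × 10⁻⁴)·(+1.71) = 6.184 °C.
Cooling required: 9.8 − (6.184) = 3.616 °C.

3.6 °C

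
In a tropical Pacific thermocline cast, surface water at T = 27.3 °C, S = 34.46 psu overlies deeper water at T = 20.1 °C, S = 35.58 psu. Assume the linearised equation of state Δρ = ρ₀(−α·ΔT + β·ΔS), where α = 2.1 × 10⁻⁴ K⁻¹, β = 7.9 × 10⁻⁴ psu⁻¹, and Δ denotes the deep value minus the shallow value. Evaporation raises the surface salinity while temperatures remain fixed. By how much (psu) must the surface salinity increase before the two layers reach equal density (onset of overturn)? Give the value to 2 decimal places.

3.03 psu

Neutral buoyancy requires −α(T_deep − T_surf) + β(S_deep − S_surf′) = 0.
S_surf′ = S_deep − (α/β)·ΔT = 35.58 − (2.1 × 10⁻⁴/7.9 × 10⁻⁴)·(-7.2) = 37.4939 psu.
Increase required: 37.4939 − 34.46 = 3.0339 psu.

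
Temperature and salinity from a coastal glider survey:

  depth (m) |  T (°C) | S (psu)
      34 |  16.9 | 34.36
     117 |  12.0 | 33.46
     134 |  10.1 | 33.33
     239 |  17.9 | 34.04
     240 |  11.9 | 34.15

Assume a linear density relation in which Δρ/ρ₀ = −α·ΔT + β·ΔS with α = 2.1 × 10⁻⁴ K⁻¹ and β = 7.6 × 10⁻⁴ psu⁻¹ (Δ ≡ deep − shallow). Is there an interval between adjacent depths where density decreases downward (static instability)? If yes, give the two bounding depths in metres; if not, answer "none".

Evaluate Δρ/ρ₀ = −αΔT + βΔS across each adjacent pair:
  34–117 m: −αΔT+βΔS = −(2.1 × 10⁻⁴)(-4.9)+(7.6 × 10⁻⁴)(-0.90) = 3.5 × 10⁻⁴ → stable
  117–134 m: −αΔT+βΔS = −(2.1 × 10⁻⁴)(-1.9)+(7.6 × 10⁻⁴)(-0.13) = 3.0 × 10⁻⁴ → stable
  134–239 m: −αΔT+βΔS = −(2.1 × 10⁻⁴)(+7.8)+(7.6 × 10⁻⁴)(+0.71) = -1.1 × 10⁻³ → UNSTABLE
  239–240 m: −αΔT+βΔS = −(2.1 × 10⁻⁴)(-6.0)+(7.6 × 10⁻⁴)(+0.11) = 1.3 × 10⁻³ → stable
The 134–239 m interval has Δρ < 0: lighter water underlies denser water.

134–239 m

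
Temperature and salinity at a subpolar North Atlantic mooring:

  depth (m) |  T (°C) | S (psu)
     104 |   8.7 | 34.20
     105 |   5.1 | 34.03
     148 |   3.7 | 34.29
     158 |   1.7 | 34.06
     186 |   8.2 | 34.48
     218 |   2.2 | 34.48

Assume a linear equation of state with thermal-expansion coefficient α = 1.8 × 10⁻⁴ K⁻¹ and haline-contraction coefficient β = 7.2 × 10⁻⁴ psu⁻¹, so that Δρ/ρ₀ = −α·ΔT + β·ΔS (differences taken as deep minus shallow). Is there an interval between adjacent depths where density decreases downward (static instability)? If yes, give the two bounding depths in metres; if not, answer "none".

158–186 m

Evaluate Δρ/ρ₀ = −αΔT + βΔS across each adjacent pair:
  104–105 m: −αΔT+βΔS = −(1.8 × 10⁻⁴)(-3.6)+(7.2 × 10⁻⁴)(-0.17) = 5.3 × 10⁻⁴ → stable
  105–148 m: −αΔT+βΔS = −(1.8 × 10⁻⁴)(-1.4)+(7.2 × 10⁻⁴)(+0.26) = 4.4 × 10⁻⁴ → stable
  148–158 m: −αΔT+βΔS = −(1.8 × 10⁻⁴)(-2.0)+(7.2 × 10⁻⁴)(-0.23) = 1.9 × 10⁻⁴ → stable
  158–186 m: −αΔT+βΔS = −(1.8 × 10⁻⁴)(+6.5)+(7.2 × 10⁻⁴)(+0.42) = -8.7 × 10⁻⁴ → UNSTABLE
  186–218 m: −αΔT+βΔS = −(1.8 × 10⁻⁴)(-6.0)+(7.2 × 10⁻⁴)(+0.00) = 1.1 × 10⁻³ → stable
The 158–186 m interval has Δρ < 0: lighter water underlies denser water.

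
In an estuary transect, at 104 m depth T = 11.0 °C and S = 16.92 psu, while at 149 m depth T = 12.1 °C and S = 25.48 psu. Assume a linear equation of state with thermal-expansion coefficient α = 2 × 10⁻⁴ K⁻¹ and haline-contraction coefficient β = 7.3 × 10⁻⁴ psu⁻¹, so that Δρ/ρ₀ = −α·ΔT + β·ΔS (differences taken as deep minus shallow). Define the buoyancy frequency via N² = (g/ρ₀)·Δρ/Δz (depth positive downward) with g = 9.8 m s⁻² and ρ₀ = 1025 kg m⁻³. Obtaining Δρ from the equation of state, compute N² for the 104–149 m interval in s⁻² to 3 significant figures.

ΔT = +1.1 K, ΔS = +8.56 psu (deep − shallow).
Δρ/ρ₀ = −αΔT + βΔS = -2.20 × 10⁻⁴ + 6.2488 × 10⁻³ = 6.0288 × 10⁻³, so Δρ ≈ 6.180 kg m⁻³.
N² = (g/ρ₀)·Δρ/Δz = g·(Δρ/ρ₀)/Δz = 9.8 × 6.0288 × 10⁻³ / 45 = 1.3129 × 10⁻³ s⁻² ≈ 1.31 × 10⁻³ s⁻².

1.31 × 10⁻³ s⁻²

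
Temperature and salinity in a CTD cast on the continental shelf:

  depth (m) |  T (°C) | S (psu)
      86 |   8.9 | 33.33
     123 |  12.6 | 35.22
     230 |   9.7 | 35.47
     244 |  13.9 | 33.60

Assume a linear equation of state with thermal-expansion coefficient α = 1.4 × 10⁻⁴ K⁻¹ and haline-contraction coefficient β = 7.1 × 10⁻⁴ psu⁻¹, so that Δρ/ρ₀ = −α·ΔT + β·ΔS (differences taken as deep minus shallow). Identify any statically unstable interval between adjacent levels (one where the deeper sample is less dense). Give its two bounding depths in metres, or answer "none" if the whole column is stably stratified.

Evaluate Δρ/ρ₀ = −αΔT + βΔS across each adjacent pair:
  86–123 m: −αΔT+βΔS = −(1.4 × 10⁻⁴)(+3.7)+(7.1 × 10⁻⁴)(+1.89) = 8.2 × 10⁻⁴ → stable
  123–230 m: −αΔT+βΔS = −(1.4 × 10⁻⁴)(-2.9)+(7.1 × 10⁻⁴)(+0.25) = 5.8 × 10⁻⁴ → stable
  230–244 m: −αΔT+βΔS = −(1.4 × 10⁻⁴)(+4.2)+(7.1 × 10⁻⁴)(-1.87) = -1.9 × 10⁻³ → UNSTABLE
The 230–244 m interval has Δρ < 0: lighter water underlies denser water.

230–244 m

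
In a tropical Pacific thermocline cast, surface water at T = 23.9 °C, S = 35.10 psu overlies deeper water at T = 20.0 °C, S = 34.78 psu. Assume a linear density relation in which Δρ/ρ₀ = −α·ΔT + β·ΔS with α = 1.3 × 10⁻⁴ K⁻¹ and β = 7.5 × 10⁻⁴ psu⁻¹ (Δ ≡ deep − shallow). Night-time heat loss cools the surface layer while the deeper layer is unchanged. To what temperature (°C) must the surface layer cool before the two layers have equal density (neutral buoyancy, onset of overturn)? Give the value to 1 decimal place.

Neutral buoyancy requires Δρ = 0, i.e. −α(T_deep − T_surf′) + β(S_deep − S_surf) = 0.
T_surf′ = T_deep − (β/α)·ΔS = 20.0 − (7.5 × 10⁻⁴/1.3 × 10⁻⁴)·(-0.32) = 21.846 °C.
Cooling required: 23.9 − (21.846) = 2.054 °C.

21.8 °C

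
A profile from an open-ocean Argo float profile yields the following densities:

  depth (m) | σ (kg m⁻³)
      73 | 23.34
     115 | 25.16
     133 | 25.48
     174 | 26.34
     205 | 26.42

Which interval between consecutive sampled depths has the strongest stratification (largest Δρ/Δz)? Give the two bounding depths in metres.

73–115 m

Compute the density gradient over each adjacent pair:
  73–115 m: Δρ/Δz = 1.82/42 = 0.043 kg m⁻⁴
  115–133 m: Δρ/Δz = 0.32/18 = 0.018 kg m⁻⁴
  133–174 m: Δρ/Δz = 0.86/41 = 0.021 kg m⁻⁴
  174–205 m: Δρ/Δz = 0.08/31 = 2.6 × 10⁻³ kg m⁻⁴
The largest gradient is in the 73–115 m interval — the pycnocline.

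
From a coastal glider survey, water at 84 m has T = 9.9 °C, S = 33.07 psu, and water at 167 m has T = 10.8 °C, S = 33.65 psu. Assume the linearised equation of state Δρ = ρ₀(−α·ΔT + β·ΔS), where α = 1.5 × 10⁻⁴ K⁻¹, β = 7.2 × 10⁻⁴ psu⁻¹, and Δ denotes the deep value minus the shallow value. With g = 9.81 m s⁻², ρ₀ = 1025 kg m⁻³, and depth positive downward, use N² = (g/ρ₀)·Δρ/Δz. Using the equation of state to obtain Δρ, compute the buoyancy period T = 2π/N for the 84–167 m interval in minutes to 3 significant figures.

18.1 min

ΔT = +0.9 K, ΔS = +0.58 psu (deep − shallow).
Δρ/ρ₀ = −αΔT + βΔS = -1.35 × 10⁻⁴ + 4.176 × 10⁻⁴ = 2.826 × 10⁻⁴, so Δρ ≈ 0.2897 kg m⁻³.
N² = (g/ρ₀)·Δρ/Δz = g·(Δρ/ρ₀)/Δz = 9.81 × 2.826 × 10⁻⁴ / 83 = 3.3401 × 10⁻⁵ s⁻².
N = √(3.3401 × 10⁻⁵) = 5.7794 × 10⁻³ rad s⁻¹ → T = 2π/N = 1.0872 × 10³ s = 18.120 min ≈ 18.1 min.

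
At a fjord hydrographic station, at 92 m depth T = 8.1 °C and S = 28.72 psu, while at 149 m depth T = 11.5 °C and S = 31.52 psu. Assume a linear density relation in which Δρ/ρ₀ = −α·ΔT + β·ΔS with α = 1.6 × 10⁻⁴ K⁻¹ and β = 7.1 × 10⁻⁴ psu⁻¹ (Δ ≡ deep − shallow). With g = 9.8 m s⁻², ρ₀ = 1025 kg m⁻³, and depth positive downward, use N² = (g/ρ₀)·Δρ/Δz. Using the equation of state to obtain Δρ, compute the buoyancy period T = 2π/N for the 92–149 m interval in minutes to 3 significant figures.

ΔT = +3.4 K, ΔS = +2.80 psu (deep − shallow).
Δρ/ρ₀ = −αΔT + βΔS = -5.44 × 10⁻⁴ + 1.988 × 10⁻³ = 1.444 × 10⁻³, so Δρ ≈ 1.480 kg m⁻³.
N² = (g/ρ₀)·Δρ/Δz = g·(Δρ/ρ₀)/Δz = 9.8 × 1.444 × 10⁻³ / 57 = 2.4827 × 10⁻⁴ s⁻².
N = √(2.4827 × 10⁻⁴) = 0.015757 rad s⁻¹ → T = 2π/N = 398.76 s = 6.6460 min ≈ 6.65 min.

6.65 min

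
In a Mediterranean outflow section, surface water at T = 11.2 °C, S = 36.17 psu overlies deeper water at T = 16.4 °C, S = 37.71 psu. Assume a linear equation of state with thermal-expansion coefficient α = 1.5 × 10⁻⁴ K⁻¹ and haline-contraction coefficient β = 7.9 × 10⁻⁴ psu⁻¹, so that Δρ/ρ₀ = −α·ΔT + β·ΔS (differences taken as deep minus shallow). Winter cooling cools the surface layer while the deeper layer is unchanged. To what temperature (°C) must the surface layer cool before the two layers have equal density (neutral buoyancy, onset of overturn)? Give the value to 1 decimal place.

Neutral buoyancy requires Δρ = 0, i.e. −α(T_deep − T_surf′) + β(S_deep − S_surf) = 0.
T_surf′ = T_deep − (β/α)·ΔS = 16.4 − (7.9 × 10⁻⁴/1.5 × 10⁻⁴)·(+1.54) = 8.289 °C.
Cooling required: 11.2 − (8.289) = 2.911 °C.

8.3 °C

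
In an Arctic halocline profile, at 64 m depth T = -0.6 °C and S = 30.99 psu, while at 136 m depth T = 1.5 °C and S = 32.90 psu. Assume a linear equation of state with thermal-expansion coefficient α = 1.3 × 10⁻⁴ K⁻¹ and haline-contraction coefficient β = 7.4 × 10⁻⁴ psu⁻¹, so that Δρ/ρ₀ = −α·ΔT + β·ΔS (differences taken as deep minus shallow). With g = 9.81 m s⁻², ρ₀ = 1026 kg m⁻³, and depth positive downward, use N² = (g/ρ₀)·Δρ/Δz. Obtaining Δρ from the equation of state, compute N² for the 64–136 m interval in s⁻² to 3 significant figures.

ΔT = +2.1 K, ΔS = +1.91 psu (deep − shallow).
Δρ/ρ₀ = −αΔT + βΔS = -2.73 × 10⁻⁴ + 1.4134 × 10⁻³ = 1.1404 × 10⁻³, so Δρ ≈ 1.170 kg m⁻³.
N² = (g/ρ₀)·Δρ/Δz = g·(Δρ/ρ₀)/Δz = 9.81 × 1.1404 × 10⁻³ / 72 = 1.5538 × 10⁻⁴ s⁻² ≈ 1.55 × 10⁻⁴ s⁻².

1.55 × 10⁻⁴ s⁻²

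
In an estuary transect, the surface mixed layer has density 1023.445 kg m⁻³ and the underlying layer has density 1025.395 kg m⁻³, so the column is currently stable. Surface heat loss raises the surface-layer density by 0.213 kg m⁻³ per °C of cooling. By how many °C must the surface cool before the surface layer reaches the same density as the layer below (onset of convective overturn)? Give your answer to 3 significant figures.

9.15 °C

Density deficit of the surface layer: 1025.395 − 1023.445 = 1.95 kg m⁻³.
Required change = 1.95 / 0.213 = 9.15 °C.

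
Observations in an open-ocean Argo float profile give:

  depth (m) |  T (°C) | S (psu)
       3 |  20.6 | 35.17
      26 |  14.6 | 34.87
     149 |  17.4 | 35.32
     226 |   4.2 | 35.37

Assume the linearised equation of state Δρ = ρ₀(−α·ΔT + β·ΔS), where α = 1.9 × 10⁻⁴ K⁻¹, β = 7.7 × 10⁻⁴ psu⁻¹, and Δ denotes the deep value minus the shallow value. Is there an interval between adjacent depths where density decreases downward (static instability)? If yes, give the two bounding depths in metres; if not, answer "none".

26–149 m

Evaluate Δρ/ρ₀ = −αΔT + βΔS across each adjacent pair:
  3–26 m: −αΔT+βΔS = −(1.9 × 10⁻⁴)(-6.0)+(7.7 × 10⁻⁴)(-0.30) = 9.1 × 10⁻⁴ → stable
  26–149 m: −αΔT+βΔS = −(1.9 × 10⁻⁴)(+2.8)+(7.7 × 10⁻⁴)(+0.45) = -1.9 × 10⁻⁴ → UNSTABLE
  149–226 m: −αΔT+βΔS = −(1.9 × 10⁻⁴)(-13.2)+(7.7 × 10⁻⁴)(+0.05) = 2.5 × 10⁻³ → stable
The 26–149 m interval has Δρ < 0: lighter water underlies denser water.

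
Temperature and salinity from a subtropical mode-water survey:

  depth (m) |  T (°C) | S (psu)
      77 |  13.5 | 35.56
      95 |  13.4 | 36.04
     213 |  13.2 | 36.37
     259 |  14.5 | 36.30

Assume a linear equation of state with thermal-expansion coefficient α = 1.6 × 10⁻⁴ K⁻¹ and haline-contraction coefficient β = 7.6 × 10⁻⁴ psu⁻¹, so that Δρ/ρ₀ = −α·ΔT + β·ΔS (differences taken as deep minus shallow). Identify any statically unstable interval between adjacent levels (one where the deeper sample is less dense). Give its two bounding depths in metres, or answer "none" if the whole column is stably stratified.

213–259 m

Evaluate Δρ/ρ₀ = −αΔT + βΔS across each adjacent pair:
  77–95 m: −αΔT+βΔS = −(1.6 × 10⁻⁴)(-0.1)+(7.6 × 10⁻⁴)(+0.48) = 3.8 × 10⁻⁴ → stable
  95–213 m: −αΔT+βΔS = −(1.6 × 10⁻⁴)(-0.2)+(7.6 × 10⁻⁴)(+0.33) = 2.8 × 10⁻⁴ → stable
  213–259 m: −αΔT+βΔS = −(1.6 × 10⁻⁴)(+1.3)+(7.6 × 10⁻⁴)(-0.07) = -2.6 × 10⁻⁴ → UNSTABLE
The 213–259 m interval has Δρ < 0: lighter water underlies denser water.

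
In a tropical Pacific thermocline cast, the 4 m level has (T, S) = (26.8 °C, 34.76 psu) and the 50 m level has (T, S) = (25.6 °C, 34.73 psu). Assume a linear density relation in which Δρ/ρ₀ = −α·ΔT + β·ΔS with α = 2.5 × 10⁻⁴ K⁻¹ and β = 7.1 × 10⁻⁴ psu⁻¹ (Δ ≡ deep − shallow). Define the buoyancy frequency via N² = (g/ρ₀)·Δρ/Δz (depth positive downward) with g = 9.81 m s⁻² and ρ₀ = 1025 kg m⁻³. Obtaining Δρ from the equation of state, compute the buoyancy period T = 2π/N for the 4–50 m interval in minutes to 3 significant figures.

ΔT = -1.2 K, ΔS = -0.03 psu (deep − shallow).
Δρ/ρ₀ = −αΔT + βΔS = 3.00 × 10⁻⁴ − 2.13 × 10⁻⁵ = 2.787 × 10⁻⁴, so Δρ ≈ 0.2857 kg m⁻³.
N² = (g/ρ₀)·Δρ/Δz = g·(Δρ/ρ₀)/Δz = 9.81 × 2.787 × 10⁻⁴ / 46 = 5.9436 × 10⁻⁵ s⁻².
N = √(5.9436 × 10⁻⁵) = 7.7095 × 10⁻³ rad s⁻¹ → T = 2π/N = 814.99 s = 13.583 min ≈ 13.6 min.

13.6 min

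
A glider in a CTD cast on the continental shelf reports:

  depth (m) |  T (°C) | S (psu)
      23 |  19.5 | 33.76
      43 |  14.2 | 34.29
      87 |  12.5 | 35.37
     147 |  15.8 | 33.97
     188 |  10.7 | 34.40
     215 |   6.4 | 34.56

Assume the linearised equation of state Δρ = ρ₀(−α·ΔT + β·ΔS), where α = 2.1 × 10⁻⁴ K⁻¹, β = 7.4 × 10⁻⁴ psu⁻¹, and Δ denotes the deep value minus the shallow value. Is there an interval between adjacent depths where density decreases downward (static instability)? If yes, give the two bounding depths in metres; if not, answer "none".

Evaluate Δρ/ρ₀ = −αΔT + βΔS across each adjacent pair:
  23–43 m: −αΔT+βΔS = −(2.1 × 10⁻⁴)(-5.3)+(7.4 × 10⁻⁴)(+0.53) = 1.5 × 10⁻³ → stable
  43–87 m: −αΔT+βΔS = −(2.1 × 10⁻⁴)(-1.7)+(7.4 × 10⁻⁴)(+1.08) = 1.2 × 10⁻³ → stable
  87–147 m: −αΔT+βΔS = −(2.1 × 10⁻⁴)(+3.3)+(7.4 × 10⁻⁴)(-1.40) = -1.7 × 10⁻³ → UNSTABLE
  147–188 m: −αΔT+βΔS = −(2.1 × 10⁻⁴)(-5.1)+(7.4 × 10⁻⁴)(+0.43) = 1.4 × 10⁻³ → stable
  188–215 m: −αΔT+βΔS = −(2.1 × 10⁻⁴)(-4.3)+(7.4 × 10⁻⁴)(+0.16) = 1.0 × 10⁻³ → stable
The 87–147 m interval has Δρ < 0: lighter water underlies denser water.

87–147 m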